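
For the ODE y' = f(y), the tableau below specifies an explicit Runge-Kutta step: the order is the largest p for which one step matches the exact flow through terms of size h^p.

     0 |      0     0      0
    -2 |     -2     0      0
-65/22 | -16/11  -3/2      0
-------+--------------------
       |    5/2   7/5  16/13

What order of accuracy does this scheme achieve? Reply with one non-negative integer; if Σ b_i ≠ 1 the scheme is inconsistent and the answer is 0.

0

b = (5/2, 7/5, 16/13)
c = (0, -2, -65/22)
Ac = (0, 0, 3)
Σ b_i: 5/2·1 + 7/5·1 + 16/13·1 = 667/130 ≠ 1 ⇒ order 0.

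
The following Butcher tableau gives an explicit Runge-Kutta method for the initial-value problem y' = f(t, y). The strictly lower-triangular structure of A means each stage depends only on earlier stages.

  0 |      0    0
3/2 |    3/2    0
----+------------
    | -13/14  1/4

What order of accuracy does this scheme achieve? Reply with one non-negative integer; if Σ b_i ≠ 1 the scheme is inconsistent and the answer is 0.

0

b = (-13/14, 1/4)
c = (0, 3/2)
Σ b_i: (-13/14)·1 + 1/4·1 = -19/28 ≠ 1 ⇒ order 0.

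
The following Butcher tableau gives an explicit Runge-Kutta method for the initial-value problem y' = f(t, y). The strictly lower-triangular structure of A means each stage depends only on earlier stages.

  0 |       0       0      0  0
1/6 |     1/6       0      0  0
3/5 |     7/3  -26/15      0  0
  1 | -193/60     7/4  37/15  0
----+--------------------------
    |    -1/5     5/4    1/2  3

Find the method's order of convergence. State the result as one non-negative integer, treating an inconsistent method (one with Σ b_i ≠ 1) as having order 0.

0

b = (-1/5, 5/4, 1/2, 3)
c = (0, 1/6, 3/5, 1)
Ac = (0, 0, -13/45, 1063/600)
Σ b_i: (-1/5)·1 + 5/4·1 + 1/2·1 + 3·1 = 91/20 ≠ 1 ⇒ order 0.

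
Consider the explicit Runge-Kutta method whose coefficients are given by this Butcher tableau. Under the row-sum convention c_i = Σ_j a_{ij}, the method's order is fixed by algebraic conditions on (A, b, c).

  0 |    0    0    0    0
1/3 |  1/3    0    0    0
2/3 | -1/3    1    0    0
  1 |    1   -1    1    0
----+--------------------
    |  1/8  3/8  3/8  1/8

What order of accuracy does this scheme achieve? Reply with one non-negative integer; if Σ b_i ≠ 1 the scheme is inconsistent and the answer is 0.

4

b = (1/8, 3/8, 3/8, 1/8)
c = (0, 1/3, 2/3, 1)
Ac = (0, 0, 1/3, 1/3)
Σ b_i: 1/8·1 + 3/8·1 + 3/8·1 + 1/8·1 = 1 ✓
b·c: 3/8·1/3 + 3/8·2/3 + 1/8·1 = 1/2 ✓
b·c²: 3/8·1/9 + 3/8·4/9 + 1/8·1 = 1/3 ✓
b·Ac: 3/8·1/3 + 1/8·1/3 = 1/6 ✓
b·c³: 3/8·1/27 + 3/8·8/27 + 1/8·1 = 1/4 ✓
b·(c∘Ac): 3/8·2/9 + 1/8·1/3 = 1/8 ✓
b·Ac²: 3/8·1/9 + 1/8·1/3 = 1/12 ✓
b·A²c: 1/8·1/3 = 1/24 ✓; 4 stages ⇒ order 4.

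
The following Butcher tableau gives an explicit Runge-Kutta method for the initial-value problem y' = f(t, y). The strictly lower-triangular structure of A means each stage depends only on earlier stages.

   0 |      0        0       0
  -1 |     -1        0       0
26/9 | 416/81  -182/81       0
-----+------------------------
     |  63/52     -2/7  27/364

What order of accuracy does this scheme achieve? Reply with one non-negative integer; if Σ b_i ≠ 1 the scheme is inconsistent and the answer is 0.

b = (63/52, -2/7, 27/364)
c = (0, -1, 26/9)
Ac = (0, 0, 182/81)
Σ b_i: 63/52·1 + (-2/7)·1 + 27/364·1 = 1 ✓
b·c: (-2/7)·(-1) + 27/364·26/9 = 1/2 ✓
b·c²: (-2/7)·1 + 27/364·676/81 = 1/3 ✓
b·Ac: 27/364·182/81 = 1/6 ✓; 3 stages ⇒ order 3.

3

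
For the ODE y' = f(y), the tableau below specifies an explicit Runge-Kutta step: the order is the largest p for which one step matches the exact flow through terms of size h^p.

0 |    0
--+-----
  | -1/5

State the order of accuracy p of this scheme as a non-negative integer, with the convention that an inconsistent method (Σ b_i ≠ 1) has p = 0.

0

b = (-1/5)
c = (0)
Σ b_i: (-1/5)·1 = -1/5 ≠ 1 ⇒ order 0.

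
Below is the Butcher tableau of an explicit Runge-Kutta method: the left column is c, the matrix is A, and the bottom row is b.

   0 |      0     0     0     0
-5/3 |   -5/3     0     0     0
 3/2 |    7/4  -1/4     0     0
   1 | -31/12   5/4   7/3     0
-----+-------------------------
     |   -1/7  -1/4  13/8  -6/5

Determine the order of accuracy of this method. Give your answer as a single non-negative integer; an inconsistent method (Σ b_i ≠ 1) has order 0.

0

b = (-1/7, -1/4, 13/8, -6/5)
c = (0, -5/3, 3/2, 1)
Ac = (0, 0, 5/12, 17/12)
Σ b_i: (-1/7)·1 + (-1/4)·1 + 13/8·1 + (-6/5)·1 = 9/280 ≠ 1 ⇒ order 0.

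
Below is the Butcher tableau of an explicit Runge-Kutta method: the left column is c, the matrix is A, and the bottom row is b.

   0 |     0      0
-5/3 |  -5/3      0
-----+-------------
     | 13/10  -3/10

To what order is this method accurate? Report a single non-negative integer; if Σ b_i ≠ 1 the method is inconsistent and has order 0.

b = (13/10, -3/10)
c = (0, -5/3)
Σ b_i: 13/10·1 + (-3/10)·1 = 1 ✓
b·c: (-3/10)·(-5/3) = 1/2 ✓; 2 stages ⇒ order 2.

2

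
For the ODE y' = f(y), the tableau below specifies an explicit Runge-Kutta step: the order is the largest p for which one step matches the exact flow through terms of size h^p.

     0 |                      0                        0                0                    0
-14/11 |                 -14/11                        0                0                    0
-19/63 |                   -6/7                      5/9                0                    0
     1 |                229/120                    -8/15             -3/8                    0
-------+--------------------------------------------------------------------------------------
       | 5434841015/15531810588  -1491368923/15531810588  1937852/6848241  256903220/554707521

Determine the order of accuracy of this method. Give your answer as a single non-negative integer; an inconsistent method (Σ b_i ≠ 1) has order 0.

3

b = (5434841015/15531810588, -1491368923/15531810588, 1937852/6848241, 256903220/554707521)
c = (0, -14/11, -19/63, 1)
Ac = (0, 0, -70/99, 2439/3080)
Σ b_i: 5434841015/15531810588·1 + (-1491368923/15531810588)·1 + 1937852/6848241·1 + 256903220/554707521·1 = 1 ✓
b·c: (-1491368923/15531810588)·(-14/11) + 1937852/6848241·(-19/63) + 256903220/554707521·1 = 1/2 ✓
b·c²: (-1491368923/15531810588)·196/121 + 1937852/6848241·361/3969 + 256903220/554707521·1 = 1/3 ✓
b·Ac: 1937852/6848241·(-70/99) + 256903220/554707521·2439/3080 = 1/6 ✓
b·c³: (-1491368923/15531810588)·(-2744/1331) + 1937852/6848241·(-6859/250047) + 256903220/554707521·1 = 251146865570/384412312053 ≠ 1/4 ⇒ order 3.
b·(c∘Ac): 1937852/6848241·190/891 + 256903220/554707521·2439/3080 = 5212004857/12203565462 ≠ 1/8
b·Ac²: 1937852/6848241·980/1089 + 256903220/554707521·(-5750309/6403320) = -371929838017/2306473872318 ≠ 1/12
b·A²c: 256903220/554707521·35/132 = 2247903175/18305348193 ≠ 1/24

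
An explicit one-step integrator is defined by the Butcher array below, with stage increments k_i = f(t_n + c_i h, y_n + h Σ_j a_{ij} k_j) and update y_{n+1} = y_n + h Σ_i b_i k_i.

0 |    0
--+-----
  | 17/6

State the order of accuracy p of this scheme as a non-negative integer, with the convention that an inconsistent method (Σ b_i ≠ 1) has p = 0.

0

b = (17/6)
c = (0)
Σ b_i: 17/6·1 = 17/6 ≠ 1 ⇒ order 0.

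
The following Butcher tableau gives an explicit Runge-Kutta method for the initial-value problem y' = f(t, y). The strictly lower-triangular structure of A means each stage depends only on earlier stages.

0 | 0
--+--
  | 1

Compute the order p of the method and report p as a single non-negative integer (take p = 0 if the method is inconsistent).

b = (1)
c = (0)
Σ b_i: 1·1 = 1 ✓; 1 stage ⇒ order 1.

1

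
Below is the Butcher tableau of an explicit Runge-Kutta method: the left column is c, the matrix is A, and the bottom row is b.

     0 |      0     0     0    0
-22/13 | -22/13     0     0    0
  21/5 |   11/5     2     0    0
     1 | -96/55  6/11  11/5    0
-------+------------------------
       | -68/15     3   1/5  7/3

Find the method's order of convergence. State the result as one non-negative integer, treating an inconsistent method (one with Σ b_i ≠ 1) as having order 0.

b = (-68/15, 3, 1/5, 7/3)
c = (0, -22/13, 21/5, 1)
Ac = (0, 0, -44/13, 2703/325)
Σ b_i: (-68/15)·1 + 3·1 + 1/5·1 + 7/3·1 = 1 ✓
b·c: 3·(-22/13) + 1/5·21/5 + 7/3·1 = -1856/975 ≠ 1/2 ⇒ order 1.

1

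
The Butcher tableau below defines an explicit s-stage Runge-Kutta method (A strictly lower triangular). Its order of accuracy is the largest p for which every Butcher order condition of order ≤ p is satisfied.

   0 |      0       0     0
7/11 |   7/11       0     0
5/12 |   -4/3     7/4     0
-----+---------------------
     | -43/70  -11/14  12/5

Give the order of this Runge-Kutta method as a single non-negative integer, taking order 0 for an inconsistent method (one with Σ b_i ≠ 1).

b = (-43/70, -11/14, 12/5)
c = (0, 7/11, 5/12)
Ac = (0, 0, 49/44)
Σ b_i: (-43/70)·1 + (-11/14)·1 + 12/5·1 = 1 ✓
b·c: (-11/14)·7/11 + 12/5·5/12 = 1/2 ✓
b·c²: (-11/14)·49/121 + 12/5·25/144 = 13/132 ≠ 1/3 ⇒ order 2.
b·Ac: 12/5·49/44 = 147/55 ≠ 1/6

2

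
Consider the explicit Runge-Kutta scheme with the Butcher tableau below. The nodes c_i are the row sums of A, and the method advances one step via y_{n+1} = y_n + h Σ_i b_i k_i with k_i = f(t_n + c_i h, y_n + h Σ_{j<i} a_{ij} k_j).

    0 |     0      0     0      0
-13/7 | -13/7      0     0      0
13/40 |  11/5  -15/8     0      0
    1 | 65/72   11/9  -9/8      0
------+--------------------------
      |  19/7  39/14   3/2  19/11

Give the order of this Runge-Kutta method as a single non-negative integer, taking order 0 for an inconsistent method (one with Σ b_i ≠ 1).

0

b = (19/7, 39/14, 3/2, 19/11)
c = (0, -13/7, 13/40, 1)
Ac = (0, 0, 195/56, -53131/20160)
Σ b_i: 19/7·1 + 39/14·1 + 3/2·1 + 19/11·1 = 96/11 ≠ 1 ⇒ order 0.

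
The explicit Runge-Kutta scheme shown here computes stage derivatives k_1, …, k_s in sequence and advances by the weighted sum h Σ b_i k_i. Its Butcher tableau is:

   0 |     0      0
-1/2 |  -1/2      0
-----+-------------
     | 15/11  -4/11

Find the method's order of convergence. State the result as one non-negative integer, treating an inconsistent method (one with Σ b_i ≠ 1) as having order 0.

b = (15/11, -4/11)
c = (0, -1/2)
Σ b_i: 15/11·1 + (-4/11)·1 = 1 ✓
b·c: (-4/11)·(-1/2) = 2/11 ≠ 1/2 ⇒ order 1.

1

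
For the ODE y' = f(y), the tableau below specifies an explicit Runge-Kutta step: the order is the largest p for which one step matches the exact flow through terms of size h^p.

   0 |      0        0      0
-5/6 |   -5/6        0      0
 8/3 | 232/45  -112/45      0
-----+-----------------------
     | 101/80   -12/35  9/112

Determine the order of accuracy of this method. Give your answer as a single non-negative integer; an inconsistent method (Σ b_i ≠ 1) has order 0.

b = (101/80, -12/35, 9/112)
c = (0, -5/6, 8/3)
Ac = (0, 0, 56/27)
Σ b_i: 101/80·1 + (-12/35)·1 + 9/112·1 = 1 ✓
b·c: (-12/35)·(-5/6) + 9/112·8/3 = 1/2 ✓
b·c²: (-12/35)·25/36 + 9/112·64/9 = 1/3 ✓
b·Ac: 9/112·56/27 = 1/6 ✓; 3 stages ⇒ order 3.

3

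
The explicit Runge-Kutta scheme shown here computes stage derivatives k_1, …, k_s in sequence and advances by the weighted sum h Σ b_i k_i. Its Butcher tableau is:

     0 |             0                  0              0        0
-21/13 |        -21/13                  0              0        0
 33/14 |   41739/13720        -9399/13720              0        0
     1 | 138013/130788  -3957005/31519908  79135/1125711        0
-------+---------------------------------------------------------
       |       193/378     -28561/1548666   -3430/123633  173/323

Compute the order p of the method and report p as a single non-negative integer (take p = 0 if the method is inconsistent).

b = (193/378, -28561/1548666, -3430/123633, 173/323)
c = (0, -21/13, 33/14, 1)
Ac = (0, 0, 2169/1960, 255/692)
Σ b_i: 193/378·1 + (-28561/1548666)·1 + (-3430/123633)·1 + 173/323·1 = 1 ✓
b·c: (-28561/1548666)·(-21/13) + (-3430/123633)·33/14 + 173/323·1 = 1/2 ✓
b·c²: (-28561/1548666)·441/169 + (-3430/123633)·1089/196 + 173/323·1 = 1/3 ✓
b·Ac: (-3430/123633)·2169/1960 + 173/323·255/692 = 1/6 ✓
b·c³: (-28561/1548666)·(-9261/2197) + (-3430/123633)·35937/2744 + 173/323·1 = 1/4 ✓
b·(c∘Ac): (-3430/123633)·71577/27440 + 173/323·255/692 = 1/8 ✓
b·Ac²: (-3430/123633)·(-6507/3640) + 173/323·425/6747 = 1/12 ✓
b·A²c: 173/323·323/4152 = 1/24 ✓; 4 stages ⇒ order 4.

4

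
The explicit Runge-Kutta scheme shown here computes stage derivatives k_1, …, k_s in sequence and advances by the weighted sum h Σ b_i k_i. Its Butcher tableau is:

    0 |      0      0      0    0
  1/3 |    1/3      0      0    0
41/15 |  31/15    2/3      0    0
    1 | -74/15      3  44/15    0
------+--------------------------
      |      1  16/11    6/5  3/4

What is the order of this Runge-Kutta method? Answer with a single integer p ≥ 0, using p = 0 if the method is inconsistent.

0

b = (1, 16/11, 6/5, 3/4)
c = (0, 1/3, 41/15, 1)
Ac = (0, 0, 2/9, 2029/225)
Σ b_i: 1·1 + 16/11·1 + 6/5·1 + 3/4·1 = 969/220 ≠ 1 ⇒ order 0.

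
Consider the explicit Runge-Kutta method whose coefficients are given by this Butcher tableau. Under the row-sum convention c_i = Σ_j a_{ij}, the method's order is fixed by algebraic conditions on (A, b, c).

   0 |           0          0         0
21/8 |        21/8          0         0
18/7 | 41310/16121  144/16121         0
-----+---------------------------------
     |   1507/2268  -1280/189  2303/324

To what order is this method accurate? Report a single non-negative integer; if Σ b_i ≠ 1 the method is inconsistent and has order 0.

3

b = (1507/2268, -1280/189, 2303/324)
c = (0, 21/8, 18/7)
Ac = (0, 0, 54/2303)
Σ b_i: 1507/2268·1 + (-1280/189)·1 + 2303/324·1 = 1 ✓
b·c: (-1280/189)·21/8 + 2303/324·18/7 = 1/2 ✓
b·c²: (-1280/189)·441/64 + 2303/324·324/49 = 1/3 ✓
b·Ac: 2303/324·54/2303 = 1/6 ✓; 3 stages ⇒ order 3.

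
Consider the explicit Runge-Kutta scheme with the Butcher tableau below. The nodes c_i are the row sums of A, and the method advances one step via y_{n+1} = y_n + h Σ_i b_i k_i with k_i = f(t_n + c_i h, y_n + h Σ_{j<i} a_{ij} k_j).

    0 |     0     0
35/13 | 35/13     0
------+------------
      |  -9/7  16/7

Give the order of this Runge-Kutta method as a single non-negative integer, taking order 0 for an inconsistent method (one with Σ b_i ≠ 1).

b = (-9/7, 16/7)
c = (0, 35/13)
Σ b_i: (-9/7)·1 + 16/7·1 = 1 ✓
b·c: 16/7·35/13 = 80/13 ≠ 1/2 ⇒ order 1.

1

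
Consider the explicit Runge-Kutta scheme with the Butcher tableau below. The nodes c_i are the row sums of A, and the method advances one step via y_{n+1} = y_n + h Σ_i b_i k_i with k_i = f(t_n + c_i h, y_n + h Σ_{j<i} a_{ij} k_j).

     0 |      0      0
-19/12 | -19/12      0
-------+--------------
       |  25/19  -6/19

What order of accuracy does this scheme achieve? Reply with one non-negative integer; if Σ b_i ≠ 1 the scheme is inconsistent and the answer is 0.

2

b = (25/19, -6/19)
c = (0, -19/12)
Σ b_i: 25/19·1 + (-6/19)·1 = 1 ✓
b·c: (-6/19)·(-19/12) = 1/2 ✓; 2 stages ⇒ order 2.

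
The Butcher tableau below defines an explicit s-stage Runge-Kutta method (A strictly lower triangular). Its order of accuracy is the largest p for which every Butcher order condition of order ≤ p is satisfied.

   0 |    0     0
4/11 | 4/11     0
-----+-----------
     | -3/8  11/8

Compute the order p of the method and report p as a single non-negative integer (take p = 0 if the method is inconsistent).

b = (-3/8, 11/8)
c = (0, 4/11)
Σ b_i: (-3/8)·1 + 11/8·1 = 1 ✓
b·c: 11/8·4/11 = 1/2 ✓; 2 stages ⇒ order 2.

2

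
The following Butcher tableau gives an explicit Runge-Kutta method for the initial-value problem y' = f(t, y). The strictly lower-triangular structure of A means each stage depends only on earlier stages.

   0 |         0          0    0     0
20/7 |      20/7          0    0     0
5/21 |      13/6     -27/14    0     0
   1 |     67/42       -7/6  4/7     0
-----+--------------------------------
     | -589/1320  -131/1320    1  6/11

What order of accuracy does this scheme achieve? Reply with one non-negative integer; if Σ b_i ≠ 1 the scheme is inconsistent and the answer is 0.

b = (-589/1320, -131/1320, 1, 6/11)
c = (0, 20/7, 5/21, 1)
Ac = (0, 0, -270/49, -470/147)
Σ b_i: (-589/1320)·1 + (-131/1320)·1 + 1·1 + 6/11·1 = 1 ✓
b·c: (-131/1320)·20/7 + 1·5/21 + 6/11·1 = 1/2 ✓
b·c²: (-131/1320)·400/49 + 1·25/441 + 6/11·1 = -1009/4851 ≠ 1/3 ⇒ order 2.
b·Ac: 1·(-270/49) + 6/11·(-470/147) = -3910/539 ≠ 1/6

2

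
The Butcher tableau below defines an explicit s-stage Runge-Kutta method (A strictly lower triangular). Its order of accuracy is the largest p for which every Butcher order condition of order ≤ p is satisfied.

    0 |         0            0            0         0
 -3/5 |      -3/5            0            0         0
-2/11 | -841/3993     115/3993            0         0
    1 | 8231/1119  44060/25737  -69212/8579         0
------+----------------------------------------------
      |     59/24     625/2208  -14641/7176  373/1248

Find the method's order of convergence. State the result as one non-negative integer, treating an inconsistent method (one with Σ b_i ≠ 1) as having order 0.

b = (59/24, 625/2208, -14641/7176, 373/1248)
c = (0, -3/5, -2/11, 1)
Ac = (0, 0, -23/1331, 164/373)
Σ b_i: 59/24·1 + 625/2208·1 + (-14641/7176)·1 + 373/1248·1 = 1 ✓
b·c: 625/2208·(-3/5) + (-14641/7176)·(-2/11) + 373/1248·1 = 1/2 ✓
b·c²: 625/2208·9/25 + (-14641/7176)·4/121 + 373/1248·1 = 1/3 ✓
b·Ac: (-14641/7176)·(-23/1331) + 373/1248·164/373 = 1/6 ✓
b·c³: 625/2208·(-27/125) + (-14641/7176)·(-8/1331) + 373/1248·1 = 1/4 ✓
b·(c∘Ac): (-14641/7176)·46/14641 + 373/1248·164/373 = 1/8 ✓
b·Ac²: (-14641/7176)·69/6655 + 373/1248·652/1865 = 1/12 ✓
b·A²c: 373/1248·52/373 = 1/24 ✓; 4 stages ⇒ order 4.

4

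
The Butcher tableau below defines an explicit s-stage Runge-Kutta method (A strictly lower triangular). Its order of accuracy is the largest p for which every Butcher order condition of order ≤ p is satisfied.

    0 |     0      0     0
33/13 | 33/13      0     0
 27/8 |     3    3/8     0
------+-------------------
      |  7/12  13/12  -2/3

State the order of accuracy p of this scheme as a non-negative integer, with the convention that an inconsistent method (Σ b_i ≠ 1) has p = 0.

2

b = (7/12, 13/12, -2/3)
c = (0, 33/13, 27/8)
Ac = (0, 0, 99/104)
Σ b_i: 7/12·1 + 13/12·1 + (-2/3)·1 = 1 ✓
b·c: 13/12·33/13 + (-2/3)·27/8 = 1/2 ✓
b·c²: 13/12·1089/169 + (-2/3)·729/64 = -255/416 ≠ 1/3 ⇒ order 2.
b·Ac: (-2/3)·99/104 = -33/52 ≠ 1/6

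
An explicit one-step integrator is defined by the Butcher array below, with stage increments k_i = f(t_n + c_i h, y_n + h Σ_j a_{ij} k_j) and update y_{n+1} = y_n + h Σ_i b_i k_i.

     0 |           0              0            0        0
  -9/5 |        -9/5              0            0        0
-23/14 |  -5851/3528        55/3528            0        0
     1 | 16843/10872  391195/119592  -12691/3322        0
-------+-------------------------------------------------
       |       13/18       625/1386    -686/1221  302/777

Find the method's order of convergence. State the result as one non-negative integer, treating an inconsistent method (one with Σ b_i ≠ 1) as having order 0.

b = (13/18, 625/1386, -686/1221, 302/777)
c = (0, -9/5, -23/14, 1)
Ac = (0, 0, -11/392, 469/1208)
Σ b_i: 13/18·1 + 625/1386·1 + (-686/1221)·1 + 302/777·1 = 1 ✓
b·c: 625/1386·(-9/5) + (-686/1221)·(-23/14) + 302/777·1 = 1/2 ✓
b·c²: 625/1386·81/25 + (-686/1221)·529/196 + 302/777·1 = 1/3 ✓
b·Ac: (-686/1221)·(-11/392) + 302/777·469/1208 = 1/6 ✓
b·c³: 625/1386·(-729/125) + (-686/1221)·(-12167/2744) + 302/777·1 = 1/4 ✓
b·(c∘Ac): (-686/1221)·253/5488 + 302/777·469/1208 = 1/8 ✓
b·Ac²: (-686/1221)·99/1960 + 302/777·217/755 = 1/12 ✓
b·A²c: 302/777·259/2416 = 1/24 ✓; 4 stages ⇒ order 4.

4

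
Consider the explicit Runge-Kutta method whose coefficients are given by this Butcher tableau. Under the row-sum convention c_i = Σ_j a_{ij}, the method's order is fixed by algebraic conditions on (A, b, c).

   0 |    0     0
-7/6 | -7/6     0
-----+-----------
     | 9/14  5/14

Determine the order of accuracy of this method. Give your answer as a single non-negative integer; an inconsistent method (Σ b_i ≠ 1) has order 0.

1

b = (9/14, 5/14)
c = (0, -7/6)
Σ b_i: 9/14·1 + 5/14·1 = 1 ✓
b·c: 5/14·(-7/6) = -5/12 ≠ 1/2 ⇒ order 1.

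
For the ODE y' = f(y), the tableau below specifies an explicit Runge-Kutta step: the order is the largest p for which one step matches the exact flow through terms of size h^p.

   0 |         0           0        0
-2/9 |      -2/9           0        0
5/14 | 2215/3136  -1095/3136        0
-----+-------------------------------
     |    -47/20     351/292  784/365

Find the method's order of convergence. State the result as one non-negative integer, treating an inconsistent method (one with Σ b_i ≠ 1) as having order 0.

b = (-47/20, 351/292, 784/365)
c = (0, -2/9, 5/14)
Ac = (0, 0, 365/4704)
Σ b_i: (-47/20)·1 + 351/292·1 + 784/365·1 = 1 ✓
b·c: 351/292·(-2/9) + 784/365·5/14 = 1/2 ✓
b·c²: 351/292·4/81 + 784/365·25/196 = 1/3 ✓
b·Ac: 784/365·365/4704 = 1/6 ✓; 3 stages ⇒ order 3.

3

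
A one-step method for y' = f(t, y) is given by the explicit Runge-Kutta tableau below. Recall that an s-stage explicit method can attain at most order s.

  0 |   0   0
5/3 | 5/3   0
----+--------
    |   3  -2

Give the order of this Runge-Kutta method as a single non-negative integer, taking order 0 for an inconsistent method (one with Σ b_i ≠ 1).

1

b = (3, -2)
c = (0, 5/3)
Σ b_i: 3·1 + (-2)·1 = 1 ✓
b·c: (-2)·5/3 = -10/3 ≠ 1/2 ⇒ order 1.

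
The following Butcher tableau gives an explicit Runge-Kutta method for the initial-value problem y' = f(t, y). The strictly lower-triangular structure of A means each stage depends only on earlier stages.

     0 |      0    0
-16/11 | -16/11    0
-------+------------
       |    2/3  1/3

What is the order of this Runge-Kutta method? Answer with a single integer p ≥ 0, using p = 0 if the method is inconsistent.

b = (2/3, 1/3)
c = (0, -16/11)
Σ b_i: 2/3·1 + 1/3·1 = 1 ✓
b·c: 1/3·(-16/11) = -16/33 ≠ 1/2 ⇒ order 1.

1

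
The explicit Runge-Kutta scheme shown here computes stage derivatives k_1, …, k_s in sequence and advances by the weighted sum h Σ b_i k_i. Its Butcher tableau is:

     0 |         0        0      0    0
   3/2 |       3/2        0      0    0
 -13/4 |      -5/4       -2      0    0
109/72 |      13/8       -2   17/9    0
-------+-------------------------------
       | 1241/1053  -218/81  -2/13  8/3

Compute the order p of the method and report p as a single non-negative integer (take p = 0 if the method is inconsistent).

2

b = (1241/1053, -218/81, -2/13, 8/3)
c = (0, 3/2, -13/4, 109/72)
Ac = (0, 0, -3, -329/36)
Σ b_i: 1241/1053·1 + (-218/81)·1 + (-2/13)·1 + 8/3·1 = 1 ✓
b·c: (-218/81)·3/2 + (-2/13)·(-13/4) + 8/3·109/72 = 1/2 ✓
b·c²: (-218/81)·9/4 + (-2/13)·169/16 + 8/3·11881/5184 = -1525/972 ≠ 1/3 ⇒ order 2.
b·Ac: (-2/13)·(-3) + 8/3·(-329/36) = -8392/351 ≠ 1/6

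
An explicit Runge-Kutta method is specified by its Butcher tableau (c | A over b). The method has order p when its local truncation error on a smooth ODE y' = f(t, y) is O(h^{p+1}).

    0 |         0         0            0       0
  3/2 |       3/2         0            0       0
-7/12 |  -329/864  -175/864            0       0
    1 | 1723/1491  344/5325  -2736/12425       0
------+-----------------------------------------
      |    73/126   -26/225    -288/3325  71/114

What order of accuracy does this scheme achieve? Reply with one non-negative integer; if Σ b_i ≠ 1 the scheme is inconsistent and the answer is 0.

b = (73/126, -26/225, -288/3325, 71/114)
c = (0, 3/2, -7/12, 1)
Ac = (0, 0, -175/576, 16/71)
Σ b_i: 73/126·1 + (-26/225)·1 + (-288/3325)·1 + 71/114·1 = 1 ✓
b·c: (-26/225)·3/2 + (-288/3325)·(-7/12) + 71/114·1 = 1/2 ✓
b·c²: (-26/225)·9/4 + (-288/3325)·49/144 + 71/114·1 = 1/3 ✓
b·Ac: (-288/3325)·(-175/576) + 71/114·16/71 = 1/6 ✓
b·c³: (-26/225)·27/8 + (-288/3325)·(-343/1728) + 71/114·1 = 1/4 ✓
b·(c∘Ac): (-288/3325)·1225/6912 + 71/114·16/71 = 1/8 ✓
b·Ac²: (-288/3325)·(-175/384) + 71/114·5/71 = 1/12 ✓
b·A²c: 71/114·19/284 = 1/24 ✓; 4 stages ⇒ order 4.

4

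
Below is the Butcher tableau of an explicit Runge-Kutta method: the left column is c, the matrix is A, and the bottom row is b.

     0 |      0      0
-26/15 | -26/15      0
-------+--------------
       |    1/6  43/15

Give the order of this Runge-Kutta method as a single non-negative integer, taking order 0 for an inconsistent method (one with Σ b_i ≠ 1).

b = (1/6, 43/15)
c = (0, -26/15)
Σ b_i: 1/6·1 + 43/15·1 = 91/30 ≠ 1 ⇒ order 0.

0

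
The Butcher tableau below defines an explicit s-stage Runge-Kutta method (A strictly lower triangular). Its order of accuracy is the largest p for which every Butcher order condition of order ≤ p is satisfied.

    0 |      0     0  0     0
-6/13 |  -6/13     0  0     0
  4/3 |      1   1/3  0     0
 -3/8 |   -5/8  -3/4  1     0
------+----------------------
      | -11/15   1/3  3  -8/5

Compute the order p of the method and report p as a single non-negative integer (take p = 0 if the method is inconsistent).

b = (-11/15, 1/3, 3, -8/5)
c = (0, -6/13, 4/3, -3/8)
Ac = (0, 0, -2/13, 131/78)
Σ b_i: (-11/15)·1 + 1/3·1 + 3·1 + (-8/5)·1 = 1 ✓
b·c: 1/3·(-6/13) + 3·4/3 + (-8/5)·(-3/8) = 289/65 ≠ 1/2 ⇒ order 1.

1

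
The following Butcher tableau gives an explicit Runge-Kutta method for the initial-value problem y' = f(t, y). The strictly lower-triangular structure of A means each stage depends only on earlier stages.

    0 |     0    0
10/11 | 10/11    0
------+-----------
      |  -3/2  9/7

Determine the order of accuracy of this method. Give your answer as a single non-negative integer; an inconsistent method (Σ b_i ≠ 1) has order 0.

b = (-3/2, 9/7)
c = (0, 10/11)
Σ b_i: (-3/2)·1 + 9/7·1 = -3/14 ≠ 1 ⇒ order 0.

0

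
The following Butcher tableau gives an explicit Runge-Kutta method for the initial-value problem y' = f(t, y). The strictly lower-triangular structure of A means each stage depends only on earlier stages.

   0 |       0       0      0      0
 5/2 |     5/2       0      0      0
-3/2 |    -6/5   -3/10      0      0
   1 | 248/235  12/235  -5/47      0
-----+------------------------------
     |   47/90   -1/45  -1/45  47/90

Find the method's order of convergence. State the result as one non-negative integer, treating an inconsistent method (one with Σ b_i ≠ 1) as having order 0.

b = (47/90, -1/45, -1/45, 47/90)
c = (0, 5/2, -3/2, 1)
Ac = (0, 0, -3/4, 27/94)
Σ b_i: 47/90·1 + (-1/45)·1 + (-1/45)·1 + 47/90·1 = 1 ✓
b·c: (-1/45)·5/2 + (-1/45)·(-3/2) + 47/90·1 = 1/2 ✓
b·c²: (-1/45)·25/4 + (-1/45)·9/4 + 47/90·1 = 1/3 ✓
b·Ac: (-1/45)·(-3/4) + 47/90·27/94 = 1/6 ✓
b·c³: (-1/45)·125/8 + (-1/45)·(-27/8) + 47/90·1 = 1/4 ✓
b·(c∘Ac): (-1/45)·9/8 + 47/90·27/94 = 1/8 ✓
b·Ac²: (-1/45)·(-15/8) + 47/90·15/188 = 1/12 ✓
b·A²c: 47/90·15/188 = 1/24 ✓; 4 stages ⇒ order 4.

4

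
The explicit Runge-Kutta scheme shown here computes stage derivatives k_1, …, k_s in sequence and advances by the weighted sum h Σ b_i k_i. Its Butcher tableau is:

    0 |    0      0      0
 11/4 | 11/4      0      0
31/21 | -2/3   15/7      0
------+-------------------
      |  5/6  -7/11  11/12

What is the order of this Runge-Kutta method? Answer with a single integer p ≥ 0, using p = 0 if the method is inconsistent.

b = (5/6, -7/11, 11/12)
c = (0, 11/4, 31/21)
Ac = (0, 0, 165/28)
Σ b_i: 5/6·1 + (-7/11)·1 + 11/12·1 = 49/44 ≠ 1 ⇒ order 0.

0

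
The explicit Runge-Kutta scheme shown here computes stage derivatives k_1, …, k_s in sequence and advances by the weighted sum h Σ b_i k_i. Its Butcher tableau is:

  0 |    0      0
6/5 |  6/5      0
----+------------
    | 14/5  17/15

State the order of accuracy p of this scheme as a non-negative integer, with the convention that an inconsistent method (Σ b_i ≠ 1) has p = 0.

0

b = (14/5, 17/15)
c = (0, 6/5)
Σ b_i: 14/5·1 + 17/15·1 = 59/15 ≠ 1 ⇒ order 0.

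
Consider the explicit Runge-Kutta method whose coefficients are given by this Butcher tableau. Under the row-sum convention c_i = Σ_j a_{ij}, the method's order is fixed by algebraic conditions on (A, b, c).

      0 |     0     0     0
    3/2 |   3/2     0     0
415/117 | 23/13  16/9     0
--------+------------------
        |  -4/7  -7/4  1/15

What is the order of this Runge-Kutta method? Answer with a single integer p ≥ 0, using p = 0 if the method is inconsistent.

b = (-4/7, -7/4, 1/15)
c = (0, 3/2, 415/117)
Ac = (0, 0, 8/3)
Σ b_i: (-4/7)·1 + (-7/4)·1 + 1/15·1 = -947/420 ≠ 1 ⇒ order 0.

0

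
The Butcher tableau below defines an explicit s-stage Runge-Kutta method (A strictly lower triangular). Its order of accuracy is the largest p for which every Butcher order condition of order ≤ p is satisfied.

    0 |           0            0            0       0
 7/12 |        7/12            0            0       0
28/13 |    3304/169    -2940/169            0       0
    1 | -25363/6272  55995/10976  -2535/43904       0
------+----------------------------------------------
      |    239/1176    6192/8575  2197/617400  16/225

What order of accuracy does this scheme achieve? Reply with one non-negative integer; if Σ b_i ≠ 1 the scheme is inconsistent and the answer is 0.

4

b = (239/1176, 6192/8575, 2197/617400, 16/225)
c = (0, 7/12, 28/13, 1)
Ac = (0, 0, -1715/169, 365/128)
Σ b_i: 239/1176·1 + 6192/8575·1 + 2197/617400·1 + 16/225·1 = 1 ✓
b·c: 6192/8575·7/12 + 2197/617400·28/13 + 16/225·1 = 1/2 ✓
b·c²: 6192/8575·49/144 + 2197/617400·784/169 + 16/225·1 = 1/3 ✓
b·Ac: 2197/617400·(-1715/169) + 16/225·365/128 = 1/6 ✓
b·c³: 6192/8575·343/1728 + 2197/617400·21952/2197 + 16/225·1 = 1/4 ✓
b·(c∘Ac): 2197/617400·(-48020/2197) + 16/225·365/128 = 1/8 ✓
b·Ac²: 2197/617400·(-12005/2028) + 16/225·2255/1536 = 1/12 ✓
b·A²c: 16/225·75/128 = 1/24 ✓; 4 stages ⇒ order 4.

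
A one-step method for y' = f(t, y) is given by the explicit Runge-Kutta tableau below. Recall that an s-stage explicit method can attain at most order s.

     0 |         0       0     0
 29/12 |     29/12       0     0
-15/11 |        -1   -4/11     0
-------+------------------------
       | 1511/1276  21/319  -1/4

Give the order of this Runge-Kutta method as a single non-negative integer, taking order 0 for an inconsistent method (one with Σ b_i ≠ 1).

b = (1511/1276, 21/319, -1/4)
c = (0, 29/12, -15/11)
Ac = (0, 0, -29/33)
Σ b_i: 1511/1276·1 + 21/319·1 + (-1/4)·1 = 1 ✓
b·c: 21/319·29/12 + (-1/4)·(-15/11) = 1/2 ✓
b·c²: 21/319·841/144 + (-1/4)·225/121 = -467/5808 ≠ 1/3 ⇒ order 2.
b·Ac: (-1/4)·(-29/33) = 29/132 ≠ 1/6

2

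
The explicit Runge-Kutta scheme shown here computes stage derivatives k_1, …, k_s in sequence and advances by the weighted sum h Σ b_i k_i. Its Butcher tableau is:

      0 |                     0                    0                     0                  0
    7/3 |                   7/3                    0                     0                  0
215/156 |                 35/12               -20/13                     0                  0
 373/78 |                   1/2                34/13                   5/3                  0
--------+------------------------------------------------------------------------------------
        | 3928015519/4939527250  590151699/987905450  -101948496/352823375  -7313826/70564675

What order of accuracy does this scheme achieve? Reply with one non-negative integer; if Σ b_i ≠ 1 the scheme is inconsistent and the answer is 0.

3

b = (3928015519/4939527250, 590151699/987905450, -101948496/352823375, -7313826/70564675)
c = (0, 7/3, 215/156, 373/78)
Ac = (0, 0, -140/39, 3931/468)
Σ b_i: 3928015519/4939527250·1 + 590151699/987905450·1 + (-101948496/352823375)·1 + (-7313826/70564675)·1 = 1 ✓
b·c: 590151699/987905450·7/3 + (-101948496/352823375)·215/156 + (-7313826/70564675)·373/78 = 1/2 ✓
b·c²: 590151699/987905450·49/9 + (-101948496/352823375)·46225/24336 + (-7313826/70564675)·139129/6084 = 1/3 ✓
b·Ac: (-101948496/352823375)·(-140/39) + (-7313826/70564675)·3931/468 = 1/6 ✓
b·c³: 590151699/987905450·343/27 + (-101948496/352823375)·9938375/3796416 + (-7313826/70564675)·51895117/474552 = -966381488309/214657741350 ≠ 1/4 ⇒ order 3.
b·(c∘Ac): (-101948496/352823375)·(-7525/1521) + (-7313826/70564675)·1466263/36504 = -90277086881/33024267900 ≠ 1/8
b·Ac²: (-101948496/352823375)·(-980/117) + (-7313826/70564675)·1270709/73008 = 1628186837/2641941432 ≠ 1/12
b·A²c: (-7313826/70564675)·(-700/117) = 5250952/8467761 ≠ 1/24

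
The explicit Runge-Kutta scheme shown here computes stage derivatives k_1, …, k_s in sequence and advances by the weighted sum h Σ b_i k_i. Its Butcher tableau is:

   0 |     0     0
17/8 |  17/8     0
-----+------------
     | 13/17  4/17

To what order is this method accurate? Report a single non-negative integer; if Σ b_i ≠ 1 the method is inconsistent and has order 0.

b = (13/17, 4/17)
c = (0, 17/8)
Σ b_i: 13/17·1 + 4/17·1 = 1 ✓
b·c: 4/17·17/8 = 1/2 ✓; 2 stages ⇒ order 2.

2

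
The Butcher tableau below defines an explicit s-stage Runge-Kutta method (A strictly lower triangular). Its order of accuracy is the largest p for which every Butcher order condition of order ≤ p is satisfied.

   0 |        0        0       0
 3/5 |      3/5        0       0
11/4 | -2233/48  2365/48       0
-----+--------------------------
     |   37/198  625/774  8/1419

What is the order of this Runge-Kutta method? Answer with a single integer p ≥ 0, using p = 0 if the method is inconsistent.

b = (37/198, 625/774, 8/1419)
c = (0, 3/5, 11/4)
Ac = (0, 0, 473/16)
Σ b_i: 37/198·1 + 625/774·1 + 8/1419·1 = 1 ✓
b·c: 625/774·3/5 + 8/1419·11/4 = 1/2 ✓
b·c²: 625/774·9/25 + 8/1419·121/16 = 1/3 ✓
b·Ac: 8/1419·473/16 = 1/6 ✓; 3 stages ⇒ order 3.

3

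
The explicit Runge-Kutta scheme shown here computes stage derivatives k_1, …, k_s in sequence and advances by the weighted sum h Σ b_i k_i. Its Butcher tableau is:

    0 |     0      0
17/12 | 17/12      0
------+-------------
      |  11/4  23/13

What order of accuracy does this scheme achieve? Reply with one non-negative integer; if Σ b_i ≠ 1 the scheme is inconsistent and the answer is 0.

b = (11/4, 23/13)
c = (0, 17/12)
Σ b_i: 11/4·1 + 23/13·1 = 235/52 ≠ 1 ⇒ order 0.

0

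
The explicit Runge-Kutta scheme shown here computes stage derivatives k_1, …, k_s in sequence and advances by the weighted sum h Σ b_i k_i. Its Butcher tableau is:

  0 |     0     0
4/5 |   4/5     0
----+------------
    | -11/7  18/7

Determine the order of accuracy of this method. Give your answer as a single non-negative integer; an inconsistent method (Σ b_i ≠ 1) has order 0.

b = (-11/7, 18/7)
c = (0, 4/5)
Σ b_i: (-11/7)·1 + 18/7·1 = 1 ✓
b·c: 18/7·4/5 = 72/35 ≠ 1/2 ⇒ order 1.

1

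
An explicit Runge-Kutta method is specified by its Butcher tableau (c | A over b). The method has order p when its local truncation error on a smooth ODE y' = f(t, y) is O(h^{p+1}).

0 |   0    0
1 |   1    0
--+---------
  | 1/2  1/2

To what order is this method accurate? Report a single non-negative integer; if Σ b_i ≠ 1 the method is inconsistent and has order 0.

2

b = (1/2, 1/2)
c = (0, 1)
Σ b_i: 1/2·1 + 1/2·1 = 1 ✓
b·c: 1/2·1 = 1/2 ✓; 2 stages ⇒ order 2.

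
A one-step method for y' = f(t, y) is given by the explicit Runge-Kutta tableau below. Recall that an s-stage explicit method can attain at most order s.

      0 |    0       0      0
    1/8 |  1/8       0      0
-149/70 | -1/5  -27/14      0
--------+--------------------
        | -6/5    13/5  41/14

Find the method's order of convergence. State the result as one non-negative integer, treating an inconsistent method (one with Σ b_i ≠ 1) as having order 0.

0

b = (-6/5, 13/5, 41/14)
c = (0, 1/8, -149/70)
Ac = (0, 0, -27/112)
Σ b_i: (-6/5)·1 + 13/5·1 + 41/14·1 = 303/70 ≠ 1 ⇒ order 0.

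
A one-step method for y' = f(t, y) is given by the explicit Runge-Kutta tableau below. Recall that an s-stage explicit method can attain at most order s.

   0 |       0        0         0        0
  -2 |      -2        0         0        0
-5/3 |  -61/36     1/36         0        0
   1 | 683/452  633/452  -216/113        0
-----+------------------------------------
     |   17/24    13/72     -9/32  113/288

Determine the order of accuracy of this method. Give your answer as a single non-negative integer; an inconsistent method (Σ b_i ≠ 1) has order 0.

4

b = (17/24, 13/72, -9/32, 113/288)
c = (0, -2, -5/3, 1)
Ac = (0, 0, -1/18, 87/226)
Σ b_i: 17/24·1 + 13/72·1 + (-9/32)·1 + 113/288·1 = 1 ✓
b·c: 13/72·(-2) + (-9/32)·(-5/3) + 113/288·1 = 1/2 ✓
b·c²: 13/72·4 + (-9/32)·25/9 + 113/288·1 = 1/3 ✓
b·Ac: (-9/32)·(-1/18) + 113/288·87/226 = 1/6 ✓
b·c³: 13/72·(-8) + (-9/32)·(-125/27) + 113/288·1 = 1/4 ✓
b·(c∘Ac): (-9/32)·5/54 + 113/288·87/226 = 1/8 ✓
b·Ac²: (-9/32)·1/9 + 113/288·33/113 = 1/12 ✓
b·A²c: 113/288·12/113 = 1/24 ✓; 4 stages ⇒ order 4.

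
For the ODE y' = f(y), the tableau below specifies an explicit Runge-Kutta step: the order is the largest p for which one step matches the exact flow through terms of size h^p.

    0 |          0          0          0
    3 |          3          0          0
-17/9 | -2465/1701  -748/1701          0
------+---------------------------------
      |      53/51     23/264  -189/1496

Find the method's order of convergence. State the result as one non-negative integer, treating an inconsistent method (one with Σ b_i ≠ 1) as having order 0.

3

b = (53/51, 23/264, -189/1496)
c = (0, 3, -17/9)
Ac = (0, 0, -748/567)
Σ b_i: 53/51·1 + 23/264·1 + (-189/1496)·1 = 1 ✓
b·c: 23/264·3 + (-189/1496)·(-17/9) = 1/2 ✓
b·c²: 23/264·9 + (-189/1496)·289/81 = 1/3 ✓
b·Ac: (-189/1496)·(-748/567) = 1/6 ✓; 3 stages ⇒ order 3.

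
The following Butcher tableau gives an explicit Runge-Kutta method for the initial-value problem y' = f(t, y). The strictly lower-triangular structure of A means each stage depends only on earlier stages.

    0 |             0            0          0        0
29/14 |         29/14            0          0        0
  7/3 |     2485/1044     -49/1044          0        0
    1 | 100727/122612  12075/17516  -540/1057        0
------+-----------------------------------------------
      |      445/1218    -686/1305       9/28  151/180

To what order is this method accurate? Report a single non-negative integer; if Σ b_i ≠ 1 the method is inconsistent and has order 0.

4

b = (445/1218, -686/1305, 9/28, 151/180)
c = (0, 29/14, 7/3, 1)
Ac = (0, 0, -7/72, 285/1208)
Σ b_i: 445/1218·1 + (-686/1305)·1 + 9/28·1 + 151/180·1 = 1 ✓
b·c: (-686/1305)·29/14 + 9/28·7/3 + 151/180·1 = 1/2 ✓
b·c²: (-686/1305)·841/196 + 9/28·49/9 + 151/180·1 = 1/3 ✓
b·Ac: 9/28·(-7/72) + 151/180·285/1208 = 1/6 ✓
b·c³: (-686/1305)·24389/2744 + 9/28·343/27 + 151/180·1 = 1/4 ✓
b·(c∘Ac): 9/28·(-49/216) + 151/180·285/1208 = 1/8 ✓
b·Ac²: 9/28·(-29/144) + 151/180·2985/16912 = 1/12 ✓
b·A²c: 151/180·15/302 = 1/24 ✓; 4 stages ⇒ order 4.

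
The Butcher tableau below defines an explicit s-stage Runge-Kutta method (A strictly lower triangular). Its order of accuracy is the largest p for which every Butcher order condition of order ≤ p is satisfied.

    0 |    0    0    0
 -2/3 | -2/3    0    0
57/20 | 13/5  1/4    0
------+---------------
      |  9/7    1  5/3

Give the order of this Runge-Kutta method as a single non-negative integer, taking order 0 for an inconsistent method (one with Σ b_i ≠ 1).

0

b = (9/7, 1, 5/3)
c = (0, -2/3, 57/20)
Ac = (0, 0, -1/6)
Σ b_i: 9/7·1 + 1·1 + 5/3·1 = 83/21 ≠ 1 ⇒ order 0.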